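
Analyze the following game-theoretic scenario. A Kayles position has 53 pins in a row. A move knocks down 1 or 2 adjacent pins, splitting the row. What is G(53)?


Kayles: a move removes 1 or 2 adjacent pins from a contiguous row.
Removing pins from a row of k leaves two independent rows (a, b) with a + b = k - 1 (one pin) or a + b = k - 2 (two pins); an end removal gives a = 0.
By Sprague-Grundy, G(k) = mex{ G(a) XOR G(b) } over all these splits. G(0) = 0.
G(1): splits (0,0):0^0=0 -> mex({0}) = 1
G(2): splits (0,1):0^1=1 (0,0):0^0=0 -> mex({0, 1}) = 2
G(3): splits (0,2):0^2=2 (1,1):1^1=0 (0,1):0^1=1 -> mex({0, 1, 2}) = 3
G(4): splits (0,3):0^3=3 (1,2):1^2=3 (0,2):0^2=2 (1,1):1^1=0 -> mex({0, 2, 3}) = 1
G(5): splits (0,4):0^1=1 (1,3):1^3=2 (2,2):2^2=0 (0,3):0^3=3 (1,2):1^2=3 -> mex({0, 1, 2, 3}) = 4
G(6) = mex({0, 1, 2, 4}) = 3
G(7) = mex({0, 1, 3, 4, 5}) = 2
G(8) = mex({0, 2, 3, 5, 6}) = 1
G(9) = mex({0, 1, 2, 3, 6, 7}) = 4
G(10) = mex({0, 1, 3, 4, 5, 7}) = 2
G(11) = mex({0, 1, 2, 3, 4, 5}) = 6
G(12) = mex({0, 1, 2, 3, 5, 6, 7}) = 4
G(13) = mex({0, 2, 3, 4, 6, 7}) = 1
G(14) = mex({0, 1, 4, 5, 6, 7}) = 2
G(15) = mex({0, 1, 2, 3, 4, 5, 6}) = 7
G(16) = mex({0, 2, 3, 5, 6, 7}) = 1
G(17) = mex({0, 1, 2, 3, 5, 6, 7}) = 4
G(18) = mex({0, 1, 2, 4, 5, 6}) = 3
G(19) = mex({0, 1, 3, 4, 5, 7}) = 2
G(20) = mex({0, 2, 3, 4, 5, 6, 7}) = 1
G(21) = mex({0, 1, 2, 3, 5, 6, 7}) = 4
G(22) = mex({0, 1, 2, 3, 4, 5, 7}) = 6
G(23) = mex({0, 1, 2, 3, 4, 5, 6}) = 7
G(24) = mex({0, 1, 2, 3, 5, 6, 7}) = 4
G(25) = mex({0, 2, 3, 4, 6, 7}) = 1
G(26) = mex({0, 1, 3, 4, 5, 6, 7}) = 2
G(27) = mex({0, 1, 2, 3, 4, 5, 6, 7}) = 8
G(28) = mex({0, 1, 2, 3, 4, 6, 7, 8}) = 5
G(29) = mex({0, 1, 2, 3, 5, 6, 7, 8, 9}) = 4
G(30) = mex({0, 1, 2, 3, 4, 5, 6, 9, 10}) = 7
G(31) = mex({0, 1, 3, 4, 5, 7, 10, 11}) = 2
G(32) = mex({0, 2, 3, 4, 5, 6, 7, 9, 11}) = 1
G(33) = mex({0, 1, 2, 3, 4, 5, 6, 7, 9, 12}) = 8
G(34) = mex({0, 1, 2, 3, 4, 5, 7, 8, 11, 12}) = 6
G(35) = mex({0, 1, 2, 3, 4, 5, 6, 8, 9, 10, 11}) = 7
G(36) = mex({0, 1, 2, 3, 5, 6, 7, 9, 10}) = 4
G(37) = mex({0, 2, 3, 4, 6, 7, 9, 10, 11, 12}) = 1
G(38) = mex({0, 1, 3, 4, 5, 6, 7, 9, 10, 11, 12}) = 2
G(39) = mex({0, 1, 2, 4, 5, 6, 7, 9, 10, 12, 14}) = 3
G(40) = mex({0, 2, 3, 4, 6, 7, 11, 12, 14}) = 1
G(41) = mex({0, 1, 2, 3, 5, 6, 7, 9, 10, 11, 12}) = 4
G(42) = mex({0, 1, 2, 3, 4, 5, 6, 9, 10}) = 7
G(43) = mex({0, 1, 3, 4, 5, 7, 9, 10, 12, 15}) = 2
G(44) = mex({0, 2, 3, 4, 5, 6, 7, 9, 10, 12, 15}) = 1
G(45) = mex({0, 1, 2, 3, 4, 5, 6, 7, 9, 10, 12, 14}) = 8
G(46) = mex({0, 1, 3, 4, 5, 7, 8, 11, 12, 14}) = 2
G(47) = mex({0, 1, 2, 3, 4, 5, 6, 8, 9, 10, 11, 12}) = 7
G(48) = mex({0, 1, 2, 3, 5, 6, 7, 9, 10}) = 4
G(49) = mex({0, 2, 3, 4, 6, 7, 9, 10, 11, 12, 15}) = 1
G(50) = mex({0, 1, 4, 5, 6, 7, 9, 11, 12, 14, 15}) = 2
G(51) = mex({0, 1, 2, 3, 4, 5, 6, 7, 9, 12, 14, 15}) = 8
G(52) = mex({0, 2, 3, 4, 5, 6, 7, 8, 11, 12, 15}) = 1
G(53) = mex({0, 1, 2, 3, 5, 6, 7, 8, 9, 10, 11, 12}) = 4
Therefore G(53) = 4.

4


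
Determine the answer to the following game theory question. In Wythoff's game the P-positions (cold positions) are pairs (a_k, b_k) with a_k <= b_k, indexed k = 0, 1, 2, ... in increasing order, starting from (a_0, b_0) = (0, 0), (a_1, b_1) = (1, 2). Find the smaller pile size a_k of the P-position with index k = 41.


By Wythoff's theorem, a_k = floor(k * phi) and b_k = floor(k * phi^2) = a_k + k, where phi = (1 + sqrt(5))/2 is the golden ratio.
phi = (1 + sqrt(5))/2 = 1.618034
k = 41
k * phi = 41 * 1.618034 = 66.339394
a_41 = floor(k * phi) = 66

66


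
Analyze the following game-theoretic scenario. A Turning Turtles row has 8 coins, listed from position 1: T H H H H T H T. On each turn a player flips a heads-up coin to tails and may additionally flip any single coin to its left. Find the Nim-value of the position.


Coins: T H H H H T H T
Key fact: a single head at position k behaves exactly like a Nim heap of size k (turning it to T and optionally flipping a coin at j < k corresponds to moving the heap from k to j, or to 0), and heads combine as a disjunctive sum (two heads at the same place would cancel, matching j XOR j = 0). So the Nim-value is the XOR of the 1-indexed positions of the heads.
Face-up positions (1-indexed): [2, 3, 4, 5, 7]
XOR 0 with 2: 0 XOR 2 = 2
XOR 2 with 3: 2 XOR 3 = 1
XOR 1 with 4: 1 XOR 4 = 5
XOR 5 with 5: 5 XOR 5 = 0
XOR 0 with 7: 0 XOR 7 = 7
Nim-value = 7

7


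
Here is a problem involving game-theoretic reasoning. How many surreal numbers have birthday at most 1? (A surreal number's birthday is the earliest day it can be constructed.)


Day 0: {|} = 0 is born. Count = 1.
Day n: the number of surreal numbers born by day n is 2^(n+1) - 1.
By day 0: 2^1 - 1 = 1
By day 1: 2^2 - 1 = 3
By day 1: 3 surreal numbers.

3


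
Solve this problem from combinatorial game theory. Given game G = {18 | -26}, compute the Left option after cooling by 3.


Original game: {18 | -26} (a switch {a | b} with a > b).
Cooling by t (for t below the temperature (a - b)/2 = 22) taxes each move by t: {a | b} cooled by t is {a - t | b + t}.
Cooling amount: t = 3
Cooled Left option: 18 - 3 = 15
Cooled Right option: -26 + 3 = -23
Cooled game: {15 | -23}
Left option = 15

15


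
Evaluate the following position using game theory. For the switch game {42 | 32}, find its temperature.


The game is {42 | 32}, a switch {a | b} with numbers a > b.
Cooling {a | b} by t gives {a - t | b + t}, which stops being hot when a - t = b + t, i.e. at t = (a - b)/2. So the temperature of a switch is (a - b)/2.
Temperature = (Left option - Right option) / 2
= (42 - (32)) / 2
= 10 / 2
= 5

5


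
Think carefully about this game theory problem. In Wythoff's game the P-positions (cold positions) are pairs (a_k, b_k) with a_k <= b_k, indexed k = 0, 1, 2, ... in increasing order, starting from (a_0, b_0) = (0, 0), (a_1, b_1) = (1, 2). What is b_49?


By Wythoff's theorem, a_k = floor(k * phi) and b_k = floor(k * phi^2) = a_k + k, where phi = (1 + sqrt(5))/2 is the golden ratio.
phi = (1 + sqrt(5))/2 = 1.618034
phi^2 = phi + 1 = 2.618034
k = 49
k * phi^2 = 49 * 2.618034 = 128.283665
b_49 = floor(k * phi^2) = 128 (check: a_49 + k = 79 + 49 = 128)

128


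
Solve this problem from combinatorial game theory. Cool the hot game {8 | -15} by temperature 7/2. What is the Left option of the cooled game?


Original game: {8 | -15} (a switch {a | b} with a > b).
Cooling by t (for t below the temperature (a - b)/2 = 23/2) taxes each move by t: {a | b} cooled by t is {a - t | b + t}.
Cooling amount: t = 7/2
Cooled Left option: 8 - 7/2 = 9/2
Cooled Right option: -15 + 7/2 = -23/2
Cooled game: {9/2 | -23/2}
Left option = 9/2

9/2


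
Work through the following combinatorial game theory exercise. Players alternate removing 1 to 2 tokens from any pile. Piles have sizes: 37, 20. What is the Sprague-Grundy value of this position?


Subtraction set: {1, 2}
For this subtraction set, G(n) = n mod 3 (period = max + 1 = 3).
Pile 1 (size 37): G(37) = 37 mod 3 = 1
Pile 2 (size 20): G(20) = 20 mod 3 = 2
Total Grundy value = XOR of all: 1 XOR 2 = 3

3


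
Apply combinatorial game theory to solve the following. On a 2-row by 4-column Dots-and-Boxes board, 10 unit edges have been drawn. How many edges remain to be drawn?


Grid: 2 x 4 boxes, i.e. 3 rows and 5 columns of dots.
Horizontal edges: (rows + 1) * cols = 3 * 4 = 12
Vertical edges: rows * (cols + 1) = 2 * 5 = 10
Total edges: 12 + 10 = 22
Edges drawn: 10
Remaining: 22 - 10 = 12

12


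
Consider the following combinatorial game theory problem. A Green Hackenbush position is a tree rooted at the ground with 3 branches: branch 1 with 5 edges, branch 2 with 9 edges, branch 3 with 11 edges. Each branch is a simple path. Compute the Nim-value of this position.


The tree has 3 branches from the ground vertex.
In Green Hackenbush, the Nim-value of a simple path of length k is k.
Branch 1: length 5, Nim-value = 5
Branch 2: length 9, Nim-value = 9
Branch 3: length 11, Nim-value = 11
Total Nim-value = XOR of all branch values:
0 XOR 5 = 5
5 XOR 9 = 12
12 XOR 11 = 7
Nim-value of the tree = 7

7


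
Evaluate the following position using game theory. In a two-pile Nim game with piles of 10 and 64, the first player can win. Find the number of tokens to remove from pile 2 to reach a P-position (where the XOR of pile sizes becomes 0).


Piles: 10 and 64
Current XOR: 10 XOR 64 = 74 (non-zero, so this is an N-position).
To make the XOR zero, we need to find a move that balances the piles.
For pile 2 (size 64): target = 64 XOR 74 = 10
We reduce pile 2 from 64 to 10.
Tokens removed: 64 - 10 = 54
Verification: 10 XOR 10 = 0

54


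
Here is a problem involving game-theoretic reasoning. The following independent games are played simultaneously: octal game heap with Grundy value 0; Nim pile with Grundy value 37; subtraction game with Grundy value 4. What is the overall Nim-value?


By the Sprague-Grundy theorem, the Grundy value of a sum of games is the XOR of individual Grundy values.
octal game heap: Grundy value = 0. Running XOR: 0 XOR 0 = 0
Nim pile: Grundy value = 37. Running XOR: 0 XOR 37 = 37
subtraction game: Grundy value = 4. Running XOR: 37 XOR 4 = 33
The combined Grundy value is 33.

33


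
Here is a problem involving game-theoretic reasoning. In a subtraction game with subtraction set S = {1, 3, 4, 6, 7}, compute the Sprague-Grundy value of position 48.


The subtraction set is S = {1, 3, 4, 6, 7}.
G(k) = mex{ G(k - s) : s in S, s <= k }. We compute iteratively: G(0) = 0.
G(1) = mex({0}) = 1
G(2) = mex({1}) = 0
G(3) = mex({0}) = 1
G(4) = mex({0, 1}) = 2
G(5) = mex({0, 1, 2}) = 3
G(6) = mex({0, 1, 3}) = 2
G(7) = mex({0, 1, 2}) = 3
G(8) = mex({0, 1, 2, 3}) = 4
G(9) = mex({0, 1, 2, 3, 4}) = 5
G(10) = mex({1, 2, 3, 5}) = 0
G(11) = mex({0, 2, 3, 4}) = 1
G(12) = mex({1, 2, 3, 4, 5}) = 0
G(13) = mex({0, 2, 3, 5}) = 1
G(14) = mex({0, 1, 3, 4}) = 2
G(15) = mex({0, 1, 2, 4, 5}) = 3
G(16) = mex({0, 1, 3, 5}) = 2
Observe that G(10)..G(16) = 0, 1, 0, 1, 2, 3, 2 repeats G(0)..G(6) = 0, 1, 0, 1, 2, 3, 2.
For k >= max(S) = 7, G(k) is determined by the previous 7 values G(k-7)..G(k-1); a window of 7 consecutive values has recurred shifted by 10, so by induction G(k + 10) = G(k) for all k >= 0: the sequence is periodic from the start with period 10.
One period: G(0..9) = 0, 1, 0, 1, 2, 3, 2, 3, 4, 5.
48 mod 10 = 8, so G(48) = G(8) = 4.

4


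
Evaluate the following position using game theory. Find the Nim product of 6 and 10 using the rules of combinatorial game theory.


Nim multiplication is bilinear over XOR: (u XOR v) * w = (u*w) XOR (v*w).
So we split each operand into its bit components and XOR the pairwise Nim products.
6 = 2 + 4 (as XOR of powers of 2).
10 = 2 + 8 (as XOR of powers of 2).
Using the standard Nim-product table on single bits:
  2*2 = 3,   2*4 = 8,   2*8 = 12,
  4*4 = 6,   4*8 = 11,  8*8 = 13,
and  1*x = x (identity), k*l = l*k (commutative).
Pairwise Nim products:
  2 * 2 = 3
  2 * 8 = 12
  4 * 2 = 8
  4 * 8 = 11
XOR them: 3 XOR 12 XOR 8 XOR 11 = 12.
Result: 6 * 10 = 12 (in Nim).

12


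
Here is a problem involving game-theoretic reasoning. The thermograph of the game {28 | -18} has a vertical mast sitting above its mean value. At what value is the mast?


Game = {28 | -18}, a switch {a | b} with numbers a > b.
Its thermograph has left wall a - t and right wall b + t, which meet at t = (a - b)/2, where both equal (a + b)/2. So the mast (mean value) is at (a + b)/2.
Mean = (28 + (-18))/2 = 10/2 = 5

5


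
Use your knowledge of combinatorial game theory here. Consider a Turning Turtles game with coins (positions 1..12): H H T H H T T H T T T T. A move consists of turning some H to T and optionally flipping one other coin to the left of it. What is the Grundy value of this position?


Coins: H H T H H T T H T T T T
Key fact: a single head at position k behaves exactly like a Nim heap of size k (turning it to T and optionally flipping a coin at j < k corresponds to moving the heap from k to j, or to 0), and heads combine as a disjunctive sum (two heads at the same place would cancel, matching j XOR j = 0). So the Nim-value is the XOR of the 1-indexed positions of the heads.
Face-up positions (1-indexed): [1, 2, 4, 5, 8]
XOR 0 with 1: 0 XOR 1 = 1
XOR 1 with 2: 1 XOR 2 = 3
XOR 3 with 4: 3 XOR 4 = 7
XOR 7 with 5: 7 XOR 5 = 2
XOR 2 with 8: 2 XOR 8 = 10
Nim-value = 10

10


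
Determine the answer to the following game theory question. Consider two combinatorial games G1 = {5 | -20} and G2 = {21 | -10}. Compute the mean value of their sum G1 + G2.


G1 = {5 | -20}, G2 = {21 | -10}
Each is a switch {a | b} with numbers a > b; its mean value is (a + b)/2, and mean value is additive over game sums: m(G1 + G2) = m(G1) + m(G2).
Mean of G1 = (5 + (-20))/2 = -15/2 = -15/2
Mean of G2 = (21 + (-10))/2 = 11/2 = 11/2
Mean of G1 + G2 = -15/2 + 11/2 = -2

-2


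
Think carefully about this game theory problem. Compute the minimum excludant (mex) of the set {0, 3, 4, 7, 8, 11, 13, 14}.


Set = {0, 3, 4, 7, 8, 11, 13, 14}
0 is in the set.
1 is NOT in the set. This is the mex.
mex = 1

1


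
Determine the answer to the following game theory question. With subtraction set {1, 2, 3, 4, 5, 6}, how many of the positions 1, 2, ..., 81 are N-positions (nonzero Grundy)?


Subtraction set S = {1, 2, 3, 4, 5, 6}, so G(n) = n mod 7.
G(n) = 0 when n is a multiple of 7.
Multiples of 7 in [1, 81]: 11
N-positions (nonzero Grundy) = 81 - 11 = 70

70


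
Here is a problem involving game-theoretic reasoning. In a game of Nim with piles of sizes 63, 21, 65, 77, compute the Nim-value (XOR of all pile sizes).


We need the XOR (exclusive or) of all pile sizes.
After XOR-ing pile 1 (size 63): 0 XOR 63 = 63
After XOR-ing pile 2 (size 21): 63 XOR 21 = 42
After XOR-ing pile 3 (size 65): 42 XOR 65 = 107
After XOR-ing pile 4 (size 77): 107 XOR 77 = 38
The Nim-value of this position is 38.

38


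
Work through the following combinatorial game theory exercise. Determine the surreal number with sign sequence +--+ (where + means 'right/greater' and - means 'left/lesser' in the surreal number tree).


Sign expansion: +--+
Rule: track bounds (lo, hi), initially (-inf, +inf). On '+', the current value becomes lo and we move to the simplest number in (value, hi): value + 1 if hi = +inf, otherwise the midpoint (value + hi)/2. On '-', the current value becomes hi and we move to value - 1 if lo = -inf, otherwise the midpoint (lo + value)/2.
Start at 0.
Step 1: sign = +, move right. Bounds: (0, +inf). Value = 1
Step 2: sign = -, move left. Bounds: (0, 1). Value = 1/2
Step 3: sign = -, move left. Bounds: (0, 1/2). Value = 1/4
Step 4: sign = +, move right. Bounds: (1/4, 1/2). Value = 3/8
The surreal number with sign expansion +--+ is 3/8.

3/8


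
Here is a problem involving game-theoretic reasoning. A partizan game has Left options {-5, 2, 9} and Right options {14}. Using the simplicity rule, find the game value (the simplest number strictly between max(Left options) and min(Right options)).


Left options: {-5, 2, 9}, max = 9
Right options: {14}, min = 14
All options are numbers and max(Left) < min(Right), so by the simplicity theorem the value is the simplest (earliest-born) number strictly between 9 and 14.
Integers 10 through 13 all lie strictly between 9 and 14.
Among integers, the simplest (lowest birthday = smallest |n|; 0 is born on day 0, +-n on day n) is 10.
No non-integer in the interval can be simpler: if x is a non-integer in the interval, then floor(x) or ceil(x) also lies in the interval (the interval contains an integer), and both are proper prefixes of x's sign expansion, i.e. born earlier. So the game value is 10.
Game value = 10

10


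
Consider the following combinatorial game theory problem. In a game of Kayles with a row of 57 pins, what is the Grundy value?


Kayles: a move removes 1 or 2 adjacent pins from a contiguous row.
Removing pins from a row of k leaves two independent rows (a, b) with a + b = k - 1 (one pin) or a + b = k - 2 (two pins); an end removal gives a = 0.
By Sprague-Grundy, G(k) = mex{ G(a) XOR G(b) } over all these splits. G(0) = 0.
G(1): splits (0,0):0^0=0 -> mex({0}) = 1
G(2): splits (0,1):0^1=1 (0,0):0^0=0 -> mex({0, 1}) = 2
G(3): splits (0,2):0^2=2 (1,1):1^1=0 (0,1):0^1=1 -> mex({0, 1, 2}) = 3
G(4): splits (0,3):0^3=3 (1,2):1^2=3 (0,2):0^2=2 (1,1):1^1=0 -> mex({0, 2, 3}) = 1
G(5): splits (0,4):0^1=1 (1,3):1^3=2 (2,2):2^2=0 (0,3):0^3=3 (1,2):1^2=3 -> mex({0, 1, 2, 3}) = 4
G(6) = mex({0, 1, 2, 4}) = 3
G(7) = mex({0, 1, 3, 4, 5}) = 2
G(8) = mex({0, 2, 3, 5, 6}) = 1
G(9) = mex({0, 1, 2, 3, 6, 7}) = 4
G(10) = mex({0, 1, 3, 4, 5, 7}) = 2
G(11) = mex({0, 1, 2, 3, 4, 5}) = 6
G(12) = mex({0, 1, 2, 3, 5, 6, 7}) = 4
G(13) = mex({0, 2, 3, 4, 6, 7}) = 1
G(14) = mex({0, 1, 4, 5, 6, 7}) = 2
G(15) = mex({0, 1, 2, 3, 4, 5, 6}) = 7
G(16) = mex({0, 2, 3, 5, 6, 7}) = 1
G(17) = mex({0, 1, 2, 3, 5, 6, 7}) = 4
G(18) = mex({0, 1, 2, 4, 5, 6}) = 3
G(19) = mex({0, 1, 3, 4, 5, 7}) = 2
G(20) = mex({0, 2, 3, 4, 5, 6, 7}) = 1
G(21) = mex({0, 1, 2, 3, 5, 6, 7}) = 4
G(22) = mex({0, 1, 2, 3, 4, 5, 7}) = 6
G(23) = mex({0, 1, 2, 3, 4, 5, 6}) = 7
G(24) = mex({0, 1, 2, 3, 5, 6, 7}) = 4
G(25) = mex({0, 2, 3, 4, 6, 7}) = 1
G(26) = mex({0, 1, 3, 4, 5, 6, 7}) = 2
G(27) = mex({0, 1, 2, 3, 4, 5, 6, 7}) = 8
G(28) = mex({0, 1, 2, 3, 4, 6, 7, 8}) = 5
G(29) = mex({0, 1, 2, 3, 5, 6, 7, 8, 9}) = 4
G(30) = mex({0, 1, 2, 3, 4, 5, 6, 9, 10}) = 7
G(31) = mex({0, 1, 3, 4, 5, 7, 10, 11}) = 2
G(32) = mex({0, 2, 3, 4, 5, 6, 7, 9, 11}) = 1
G(33) = mex({0, 1, 2, 3, 4, 5, 6, 7, 9, 12}) = 8
G(34) = mex({0, 1, 2, 3, 4, 5, 7, 8, 11, 12}) = 6
G(35) = mex({0, 1, 2, 3, 4, 5, 6, 8, 9, 10, 11}) = 7
G(36) = mex({0, 1, 2, 3, 5, 6, 7, 9, 10}) = 4
G(37) = mex({0, 2, 3, 4, 6, 7, 9, 10, 11, 12}) = 1
G(38) = mex({0, 1, 3, 4, 5, 6, 7, 9, 10, 11, 12}) = 2
G(39) = mex({0, 1, 2, 4, 5, 6, 7, 9, 10, 12, 14}) = 3
G(40) = mex({0, 2, 3, 4, 6, 7, 11, 12, 14}) = 1
G(41) = mex({0, 1, 2, 3, 5, 6, 7, 9, 10, 11, 12}) = 4
G(42) = mex({0, 1, 2, 3, 4, 5, 6, 9, 10}) = 7
G(43) = mex({0, 1, 3, 4, 5, 7, 9, 10, 12, 15}) = 2
G(44) = mex({0, 2, 3, 4, 5, 6, 7, 9, 10, 12, 15}) = 1
G(45) = mex({0, 1, 2, 3, 4, 5, 6, 7, 9, 10, 12, 14}) = 8
G(46) = mex({0, 1, 3, 4, 5, 7, 8, 11, 12, 14}) = 2
G(47) = mex({0, 1, 2, 3, 4, 5, 6, 8, 9, 10, 11, 12}) = 7
G(48) = mex({0, 1, 2, 3, 5, 6, 7, 9, 10}) = 4
G(49) = mex({0, 2, 3, 4, 6, 7, 9, 10, 11, 12, 15}) = 1
G(50) = mex({0, 1, 4, 5, 6, 7, 9, 11, 12, 14, 15}) = 2
G(51) = mex({0, 1, 2, 3, 4, 5, 6, 7, 9, 12, 14, 15}) = 8
G(52) = mex({0, 2, 3, 4, 5, 6, 7, 8, 11, 12, 15}) = 1
G(53) = mex({0, 1, 2, 3, 5, 6, 7, 8, 9, 10, 11, 12}) = 4
G(54) = mex({0, 1, 2, 3, 4, 5, 6, 9, 10}) = 7
G(55) = mex({0, 1, 3, 4, 5, 7, 9, 10, 11, 12}) = 2
G(56) = mex({0, 2, 3, 4, 5, 6, 7, 9, 10, 11, 12, 13, 14}) = 1
G(57) = mex({0, 1, 2, 3, 5, 6, 7, 9, 10, 12, 13, 14, 15}) = 4
Therefore G(57) = 4.

4


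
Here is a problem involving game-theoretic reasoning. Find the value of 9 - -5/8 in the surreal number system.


x = 9, y = -5/8
Converting to common denominator: 8
x = 72/8, y = -5/8
x - y = 9 - -5/8 = 77/8

77/8


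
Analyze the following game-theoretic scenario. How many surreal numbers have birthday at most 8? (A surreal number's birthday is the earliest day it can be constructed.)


Day 0: {|} = 0 is born. Count = 1.
Day n: the number of surreal numbers born by day n is 2^(n+1) - 1.
By day 0: 2^1 - 1 = 1
By day 1: 2^2 - 1 = 3
By day 2: 2^3 - 1 = 7
By day 3: 2^4 - 1 = 15
By day 4: 2^5 - 1 = 31
By day 5: 2^6 - 1 = 63
By day 6: 2^7 - 1 = 127
By day 7: 2^8 - 1 = 255
By day 8: 2^9 - 1 = 511
By day 8: 511 surreal numbers.

511


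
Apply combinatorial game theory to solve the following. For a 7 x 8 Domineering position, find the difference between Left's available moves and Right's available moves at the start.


Board is 7 x 8 (rows x cols).
Left (vertical) placements: (rows-1) * cols = 6 * 8 = 48
Right (horizontal) placements: rows * (cols-1) = 7 * 7 = 49
Advantage = Left - Right = 48 - 49 = -1

-1


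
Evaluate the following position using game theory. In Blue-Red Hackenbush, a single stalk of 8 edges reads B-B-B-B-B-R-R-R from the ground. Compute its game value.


Edges (from ground): B-B-B-B-B-R-R-R
By Berlekamp's sign-expansion rule, a Blue-Red Hackenbush stalk has the value of the surreal number whose sign sequence is the edge sequence with B -> + and R -> -.
Sign sequence: +++++---
Trace the sign expansion in the surreal number tree, starting from 0:
Edge 1: B (sign +) -> bounds (0, +inf), value = 1
Edge 2: B (sign +) -> bounds (1, +inf), value = 2
Edge 3: B (sign +) -> bounds (2, +inf), value = 3
Edge 4: B (sign +) -> bounds (3, +inf), value = 4
Edge 5: B (sign +) -> bounds (4, +inf), value = 5
Edge 6: R (sign -) -> bounds (4, 5), value = 9/2
Edge 7: R (sign -) -> bounds (4, 9/2), value = 17/4
Edge 8: R (sign -) -> bounds (4, 17/4), value = 33/8
Game value = 33/8

33/8


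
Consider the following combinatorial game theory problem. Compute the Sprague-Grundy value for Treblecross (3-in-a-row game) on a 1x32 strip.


Treblecross: place X on empty cells; 3-in-a-row wins.
Playing within two cells of an existing X lets the opponent win at once, so sensible play treats the cells i-2..i+2 around each X as dead. The player left with no safe cell loses, so this is a normal-play take-away game on strips of safe cells.
Placing X at cell i (0-indexed) of a strip of k safe cells leaves independent strips of sizes max(0, i-2) and max(0, k-i-3). Hence G(k) = mex{ G(max(0,i-2)) XOR G(max(0,k-i-3)) : 0 <= i < k }, with G(0) = 0.
G(1): splits (0,0):0^0=0 -> mex({0}) = 1
G(2): splits (0,0):0^0=0 -> mex({0}) = 1
G(3): splits (0,0):0^0=0 -> mex({0}) = 1
G(4): splits (0,1):0^1=1 (0,0):0^0=0 -> mex({0, 1}) = 2
G(5): splits (0,2):0^1=1 (0,1):0^1=1 (0,0):0^0=0 -> mex({0, 1}) = 2
G(6) = mex({1}) = 0
G(7) = mex({0, 1, 2}) = 3
G(8) = mex({0, 1, 2}) = 3
G(9) = mex({0, 2}) = 1
G(10) = mex({0, 2, 3}) = 1
G(11) = mex({0, 3}) = 1
G(12) = mex({1, 3}) = 0
G(13) = mex({0, 1, 2, 3}) = 4
G(14) = mex({0, 1, 2}) = 3
G(15) = mex({0, 1, 2}) = 3
G(16) = mex({0, 1, 2, 4}) = 3
G(17) = mex({0, 1, 3, 4}) = 2
G(18) = mex({0, 1, 3, 4}) = 2
G(19) = mex({0, 1, 3, 5}) = 2
G(20) = mex({0, 1, 2, 3, 5}) = 4
G(21) = mex({0, 1, 2, 3, 5}) = 4
G(22) = mex({1, 2, 6}) = 0
G(23) = mex({0, 1, 2, 3, 4, 6}) = 5
G(24) = mex({0, 1, 2, 3, 4}) = 5
G(25) = mex({0, 1, 3, 4, 7}) = 2
G(26) = mex({0, 1, 3, 4, 5, 7}) = 2
G(27) = mex({0, 1, 3, 5}) = 2
G(28) = mex({0, 1, 2, 5}) = 3
G(29) = mex({0, 1, 2, 4, 5, 6}) = 3
G(30) = mex({1, 2, 4, 6}) = 0
G(31) = mex({0, 1, 2, 3, 4, 6}) = 5
G(32) = mex({1, 2, 3, 4, 7}) = 0
Therefore G(32) = 0.

0


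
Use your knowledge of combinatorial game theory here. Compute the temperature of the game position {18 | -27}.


The game is {18 | -27}, a switch {a | b} with numbers a > b.
Cooling {a | b} by t gives {a - t | b + t}, which stops being hot when a - t = b + t, i.e. at t = (a - b)/2. So the temperature of a switch is (a - b)/2.
Temperature = (Left option - Right option) / 2
= (18 - (-27)) / 2
= 45 / 2
= 45/2

45/2


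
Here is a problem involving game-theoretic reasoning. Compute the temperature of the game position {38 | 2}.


The game is {38 | 2}, a switch {a | b} with numbers a > b.
Cooling {a | b} by t gives {a - t | b + t}, which stops being hot when a - t = b + t, i.e. at t = (a - b)/2. So the temperature of a switch is (a - b)/2.
Temperature = (Left option - Right option) / 2
= (38 - (2)) / 2
= 36 / 2
= 18

18


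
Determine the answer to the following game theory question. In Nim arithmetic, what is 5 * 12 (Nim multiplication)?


Nim multiplication is bilinear over XOR: (u XOR v) * w = (u*w) XOR (v*w).
So we split each operand into its bit components and XOR the pairwise Nim products.
5 = 1 + 4 (as XOR of powers of 2).
12 = 4 + 8 (as XOR of powers of 2).
Using the standard Nim-product table on single bits:
  2*2 = 3,   2*4 = 8,   2*8 = 12,
  4*4 = 6,   4*8 = 11,  8*8 = 13,
and  1*x = x (identity), k*l = l*k (commutative).
Pairwise Nim products:
  1 * 4 = 4
  1 * 8 = 8
  4 * 4 = 6
  4 * 8 = 11
XOR them: 4 XOR 8 XOR 6 XOR 11 = 1.
Result: 5 * 12 = 1 (in Nim).

1


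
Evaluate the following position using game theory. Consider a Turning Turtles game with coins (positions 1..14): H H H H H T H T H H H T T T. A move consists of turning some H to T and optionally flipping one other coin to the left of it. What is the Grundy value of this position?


Coins: H H H H H T H T H H H T T T
Key fact: a single head at position k behaves exactly like a Nim heap of size k (turning it to T and optionally flipping a coin at j < k corresponds to moving the heap from k to j, or to 0), and heads combine as a disjunctive sum (two heads at the same place would cancel, matching j XOR j = 0). So the Nim-value is the XOR of the 1-indexed positions of the heads.
Face-up positions (1-indexed): [1, 2, 3, 4, 5, 7, 9, 10, 11]
XOR 0 with 1: 0 XOR 1 = 1
XOR 1 with 2: 1 XOR 2 = 3
XOR 3 with 3: 3 XOR 3 = 0
XOR 0 with 4: 0 XOR 4 = 4
XOR 4 with 5: 4 XOR 5 = 1
XOR 1 with 7: 1 XOR 7 = 6
XOR 6 with 9: 6 XOR 9 = 15
XOR 15 with 10: 15 XOR 10 = 5
XOR 5 with 11: 5 XOR 11 = 14
Nim-value = 14

14


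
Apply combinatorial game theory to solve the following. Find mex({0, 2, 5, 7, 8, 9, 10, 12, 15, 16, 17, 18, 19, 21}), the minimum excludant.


Set = {0, 2, 5, 7, 8, 9, 10, 12, 15, 16, 17, 18, 19, 21}
0 is in the set.
1 is NOT in the set. This is the mex.
mex = 1

1


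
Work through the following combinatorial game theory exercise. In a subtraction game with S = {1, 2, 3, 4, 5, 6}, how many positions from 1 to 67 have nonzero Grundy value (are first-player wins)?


Subtraction set S = {1, 2, 3, 4, 5, 6}, so G(n) = n mod 7.
G(n) = 0 when n is a multiple of 7.
Multiples of 7 in [1, 67]: 9
N-positions (nonzero Grundy) = 67 - 9 = 58

58


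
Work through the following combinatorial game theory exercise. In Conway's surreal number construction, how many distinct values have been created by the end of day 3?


Day 0: {|} = 0 is born. Count = 1.
Day n: the number of surreal numbers born by day n is 2^(n+1) - 1.
By day 0: 2^1 - 1 = 1
By day 1: 2^2 - 1 = 3
By day 2: 2^3 - 1 = 7
By day 3: 2^4 - 1 = 15
By day 3: 15 surreal numbers.

15


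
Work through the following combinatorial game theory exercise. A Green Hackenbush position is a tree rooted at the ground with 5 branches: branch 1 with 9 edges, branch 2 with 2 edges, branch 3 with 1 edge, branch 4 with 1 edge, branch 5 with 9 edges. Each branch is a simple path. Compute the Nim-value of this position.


The tree has 5 branches from the ground vertex.
In Green Hackenbush, the Nim-value of a simple path of length k is k.
Branch 1: length 9, Nim-value = 9
Branch 2: length 2, Nim-value = 2
Branch 3: length 1, Nim-value = 1
Branch 4: length 1, Nim-value = 1
Branch 5: length 9, Nim-value = 9
Total Nim-value = XOR of all branch values:
0 XOR 9 = 9
9 XOR 2 = 11
11 XOR 1 = 10
10 XOR 1 = 11
11 XOR 9 = 2
Nim-value of the tree = 2

2


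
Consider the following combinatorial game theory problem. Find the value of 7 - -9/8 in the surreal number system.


x = 7, y = -9/8
Converting to common denominator: 8
x = 56/8, y = -9/8
x - y = 7 - -9/8 = 65/8

65/8


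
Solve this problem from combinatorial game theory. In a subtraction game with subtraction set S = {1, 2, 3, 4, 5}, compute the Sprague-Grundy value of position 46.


The subtraction set is S = {1, 2, 3, 4, 5}.
G(k) = mex{ G(k - s) : s in S, s <= k }. We compute iteratively: G(0) = 0.
G(1) = mex({0}) = 1
G(2) = mex({0, 1}) = 2
G(3) = mex({0, 1, 2}) = 3
G(4) = mex({0, 1, 2, 3}) = 4
G(5) = mex({0, 1, 2, 3, 4}) = 5
G(6) = mex({1, 2, 3, 4, 5}) = 0
G(7) = mex({0, 2, 3, 4, 5}) = 1
G(8) = mex({0, 1, 3, 4, 5}) = 2
G(9) = mex({0, 1, 2, 4, 5}) = 3
G(10) = mex({0, 1, 2, 3, 5}) = 4
Observe that G(6)..G(10) = 0, 1, 2, 3, 4 repeats G(0)..G(4) = 0, 1, 2, 3, 4.
For k >= max(S) = 5, G(k) is determined by the previous 5 values G(k-5)..G(k-1); a window of 5 consecutive values has recurred shifted by 6, so by induction G(k + 6) = G(k) for all k >= 0: the sequence is periodic from the start with period 6.
One period: G(0..5) = 0, 1, 2, 3, 4, 5.
46 mod 6 = 4, so G(46) = G(4) = 4.

4


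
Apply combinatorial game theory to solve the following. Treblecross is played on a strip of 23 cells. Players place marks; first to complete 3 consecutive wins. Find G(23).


Treblecross: place X on empty cells; 3-in-a-row wins.
Playing within two cells of an existing X lets the opponent win at once, so sensible play treats the cells i-2..i+2 around each X as dead. The player left with no safe cell loses, so this is a normal-play take-away game on strips of safe cells.
Placing X at cell i (0-indexed) of a strip of k safe cells leaves independent strips of sizes max(0, i-2) and max(0, k-i-3). Hence G(k) = mex{ G(max(0,i-2)) XOR G(max(0,k-i-3)) : 0 <= i < k }, with G(0) = 0.
G(1): splits (0,0):0^0=0 -> mex({0}) = 1
G(2): splits (0,0):0^0=0 -> mex({0}) = 1
G(3): splits (0,0):0^0=0 -> mex({0}) = 1
G(4): splits (0,1):0^1=1 (0,0):0^0=0 -> mex({0, 1}) = 2
G(5): splits (0,2):0^1=1 (0,1):0^1=1 (0,0):0^0=0 -> mex({0, 1}) = 2
G(6) = mex({1}) = 0
G(7) = mex({0, 1, 2}) = 3
G(8) = mex({0, 1, 2}) = 3
G(9) = mex({0, 2}) = 1
G(10) = mex({0, 2, 3}) = 1
G(11) = mex({0, 3}) = 1
G(12) = mex({1, 3}) = 0
G(13) = mex({0, 1, 2, 3}) = 4
G(14) = mex({0, 1, 2}) = 3
G(15) = mex({0, 1, 2}) = 3
G(16) = mex({0, 1, 2, 4}) = 3
G(17) = mex({0, 1, 3, 4}) = 2
G(18) = mex({0, 1, 3, 4}) = 2
G(19) = mex({0, 1, 3, 5}) = 2
G(20) = mex({0, 1, 2, 3, 5}) = 4
G(21) = mex({0, 1, 2, 3, 5}) = 4
G(22) = mex({1, 2, 6}) = 0
G(23) = mex({0, 1, 2, 3, 4, 6}) = 5
Therefore G(23) = 5.

5


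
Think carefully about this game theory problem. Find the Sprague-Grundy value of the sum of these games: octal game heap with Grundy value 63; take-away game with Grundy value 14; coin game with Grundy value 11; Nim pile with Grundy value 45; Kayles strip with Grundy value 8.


By the Sprague-Grundy theorem, the Grundy value of a sum of games is the XOR of individual Grundy values.
octal game heap: Grundy value = 63. Running XOR: 0 XOR 63 = 63
take-away game: Grundy value = 14. Running XOR: 63 XOR 14 = 49
coin game: Grundy value = 11. Running XOR: 49 XOR 11 = 58
Nim pile: Grundy value = 45. Running XOR: 58 XOR 45 = 23
Kayles strip: Grundy value = 8. Running XOR: 23 XOR 8 = 31
The combined Grundy value is 31.

31


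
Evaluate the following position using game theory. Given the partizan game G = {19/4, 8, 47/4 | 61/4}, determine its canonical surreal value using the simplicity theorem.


Left options: {19/4, 8, 47/4}, max = 47/4
Right options: {61/4}, min = 61/4
All options are numbers and max(Left) < min(Right), so by the simplicity theorem the value is the simplest (earliest-born) number strictly between 47/4 and 61/4.
Integers 12 through 15 all lie strictly between 47/4 and 61/4.
Among integers, the simplest (lowest birthday = smallest |n|; 0 is born on day 0, +-n on day n) is 12.
No non-integer in the interval can be simpler: if x is a non-integer in the interval, then floor(x) or ceil(x) also lies in the interval (the interval contains an integer), and both are proper prefixes of x's sign expansion, i.e. born earlier. So the game value is 12.
Game value = 12

12


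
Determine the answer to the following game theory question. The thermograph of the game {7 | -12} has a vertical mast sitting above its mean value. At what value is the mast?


Game = {7 | -12}, a switch {a | b} with numbers a > b.
Its thermograph has left wall a - t and right wall b + t, which meet at t = (a - b)/2, where both equal (a + b)/2. So the mast (mean value) is at (a + b)/2.
Mean = (7 + (-12))/2 = -5/2 = -5/2

-5/2


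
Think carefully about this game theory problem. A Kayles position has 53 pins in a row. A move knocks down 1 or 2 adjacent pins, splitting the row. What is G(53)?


Kayles: a move removes 1 or 2 adjacent pins from a contiguous row.
Removing pins from a row of k leaves two independent rows (a, b) with a + b = k - 1 (one pin) or a + b = k - 2 (two pins); an end removal gives a = 0.
By Sprague-Grundy, G(k) = mex{ G(a) XOR G(b) } over all these splits. G(0) = 0.
G(1): splits (0,0):0^0=0 -> mex({0}) = 1
G(2): splits (0,1):0^1=1 (0,0):0^0=0 -> mex({0, 1}) = 2
G(3): splits (0,2):0^2=2 (1,1):1^1=0 (0,1):0^1=1 -> mex({0, 1, 2}) = 3
G(4): splits (0,3):0^3=3 (1,2):1^2=3 (0,2):0^2=2 (1,1):1^1=0 -> mex({0, 2, 3}) = 1
G(5): splits (0,4):0^1=1 (1,3):1^3=2 (2,2):2^2=0 (0,3):0^3=3 (1,2):1^2=3 -> mex({0, 1, 2, 3}) = 4
G(6) = mex({0, 1, 2, 4}) = 3
G(7) = mex({0, 1, 3, 4, 5}) = 2
G(8) = mex({0, 2, 3, 5, 6}) = 1
G(9) = mex({0, 1, 2, 3, 6, 7}) = 4
G(10) = mex({0, 1, 3, 4, 5, 7}) = 2
G(11) = mex({0, 1, 2, 3, 4, 5}) = 6
G(12) = mex({0, 1, 2, 3, 5, 6, 7}) = 4
G(13) = mex({0, 2, 3, 4, 6, 7}) = 1
G(14) = mex({0, 1, 4, 5, 6, 7}) = 2
G(15) = mex({0, 1, 2, 3, 4, 5, 6}) = 7
G(16) = mex({0, 2, 3, 5, 6, 7}) = 1
G(17) = mex({0, 1, 2, 3, 5, 6, 7}) = 4
G(18) = mex({0, 1, 2, 4, 5, 6}) = 3
G(19) = mex({0, 1, 3, 4, 5, 7}) = 2
G(20) = mex({0, 2, 3, 4, 5, 6, 7}) = 1
G(21) = mex({0, 1, 2, 3, 5, 6, 7}) = 4
G(22) = mex({0, 1, 2, 3, 4, 5, 7}) = 6
G(23) = mex({0, 1, 2, 3, 4, 5, 6}) = 7
G(24) = mex({0, 1, 2, 3, 5, 6, 7}) = 4
G(25) = mex({0, 2, 3, 4, 6, 7}) = 1
G(26) = mex({0, 1, 3, 4, 5, 6, 7}) = 2
G(27) = mex({0, 1, 2, 3, 4, 5, 6, 7}) = 8
G(28) = mex({0, 1, 2, 3, 4, 6, 7, 8}) = 5
G(29) = mex({0, 1, 2, 3, 5, 6, 7, 8, 9}) = 4
G(30) = mex({0, 1, 2, 3, 4, 5, 6, 9, 10}) = 7
G(31) = mex({0, 1, 3, 4, 5, 7, 10, 11}) = 2
G(32) = mex({0, 2, 3, 4, 5, 6, 7, 9, 11}) = 1
G(33) = mex({0, 1, 2, 3, 4, 5, 6, 7, 9, 12}) = 8
G(34) = mex({0, 1, 2, 3, 4, 5, 7, 8, 11, 12}) = 6
G(35) = mex({0, 1, 2, 3, 4, 5, 6, 8, 9, 10, 11}) = 7
G(36) = mex({0, 1, 2, 3, 5, 6, 7, 9, 10}) = 4
G(37) = mex({0, 2, 3, 4, 6, 7, 9, 10, 11, 12}) = 1
G(38) = mex({0, 1, 3, 4, 5, 6, 7, 9, 10, 11, 12}) = 2
G(39) = mex({0, 1, 2, 4, 5, 6, 7, 9, 10, 12, 14}) = 3
G(40) = mex({0, 2, 3, 4, 6, 7, 11, 12, 14}) = 1
G(41) = mex({0, 1, 2, 3, 5, 6, 7, 9, 10, 11, 12}) = 4
G(42) = mex({0, 1, 2, 3, 4, 5, 6, 9, 10}) = 7
G(43) = mex({0, 1, 3, 4, 5, 7, 9, 10, 12, 15}) = 2
G(44) = mex({0, 2, 3, 4, 5, 6, 7, 9, 10, 12, 15}) = 1
G(45) = mex({0, 1, 2, 3, 4, 5, 6, 7, 9, 10, 12, 14}) = 8
G(46) = mex({0, 1, 3, 4, 5, 7, 8, 11, 12, 14}) = 2
G(47) = mex({0, 1, 2, 3, 4, 5, 6, 8, 9, 10, 11, 12}) = 7
G(48) = mex({0, 1, 2, 3, 5, 6, 7, 9, 10}) = 4
G(49) = mex({0, 2, 3, 4, 6, 7, 9, 10, 11, 12, 15}) = 1
G(50) = mex({0, 1, 4, 5, 6, 7, 9, 11, 12, 14, 15}) = 2
G(51) = mex({0, 1, 2, 3, 4, 5, 6, 7, 9, 12, 14, 15}) = 8
G(52) = mex({0, 2, 3, 4, 5, 6, 7, 8, 11, 12, 15}) = 1
G(53) = mex({0, 1, 2, 3, 5, 6, 7, 8, 9, 10, 11, 12}) = 4
Therefore G(53) = 4.

4


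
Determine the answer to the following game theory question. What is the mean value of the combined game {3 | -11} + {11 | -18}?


G1 = {3 | -11}, G2 = {11 | -18}
Each is a switch {a | b} with numbers a > b; its mean value is (a + b)/2, and mean value is additive over game sums: m(G1 + G2) = m(G1) + m(G2).
Mean of G1 = (3 + (-11))/2 = -8/2 = -4
Mean of G2 = (11 + (-18))/2 = -7/2 = -7/2
Mean of G1 + G2 = -4 + -7/2 = -15/2

-15/2


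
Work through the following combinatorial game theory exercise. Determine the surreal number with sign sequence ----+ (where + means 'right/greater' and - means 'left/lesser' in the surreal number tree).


Sign expansion: ----+
Rule: track bounds (lo, hi), initially (-inf, +inf). On '+', the current value becomes lo and we move to the simplest number in (value, hi): value + 1 if hi = +inf, otherwise the midpoint (value + hi)/2. On '-', the current value becomes hi and we move to value - 1 if lo = -inf, otherwise the midpoint (lo + value)/2.
Start at 0.
Step 1: sign = -, move left. Bounds: (-inf, 0). Value = -1
Step 2: sign = -, move left. Bounds: (-inf, -1). Value = -2
Step 3: sign = -, move left. Bounds: (-inf, -2). Value = -3
Step 4: sign = -, move left. Bounds: (-inf, -3). Value = -4
Step 5: sign = +, move right. Bounds: (-4, -3). Value = -7/2
The surreal number with sign expansion ----+ is -7/2.

-7/2


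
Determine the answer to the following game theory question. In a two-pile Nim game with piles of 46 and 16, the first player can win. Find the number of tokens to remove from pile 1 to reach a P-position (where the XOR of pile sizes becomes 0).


Piles: 46 and 16
Current XOR: 46 XOR 16 = 62 (non-zero, so this is an N-position).
To make the XOR zero, we need to find a move that balances the piles.
For pile 1 (size 46): target = 46 XOR 62 = 16
We reduce pile 1 from 46 to 16.
Tokens removed: 46 - 16 = 30
Verification: 16 XOR 16 = 0

30


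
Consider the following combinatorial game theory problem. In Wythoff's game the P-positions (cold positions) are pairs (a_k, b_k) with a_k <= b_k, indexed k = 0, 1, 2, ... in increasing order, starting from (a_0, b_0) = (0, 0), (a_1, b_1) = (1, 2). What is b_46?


By Wythoff's theorem, a_k = floor(k * phi) and b_k = floor(k * phi^2) = a_k + k, where phi = (1 + sqrt(5))/2 is the golden ratio.
phi = (1 + sqrt(5))/2 = 1.618034
phi^2 = phi + 1 = 2.618034
k = 46
k * phi^2 = 46 * 2.618034 = 120.429563
b_46 = floor(k * phi^2) = 120 (check: a_46 + k = 74 + 46 = 120)

120


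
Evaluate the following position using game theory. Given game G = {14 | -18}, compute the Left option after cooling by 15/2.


Original game: {14 | -18} (a switch {a | b} with a > b).
Cooling by t (for t below the temperature (a - b)/2 = 16) taxes each move by t: {a | b} cooled by t is {a - t | b + t}.
Cooling amount: t = 15/2
Cooled Left option: 14 - 15/2 = 13/2
Cooled Right option: -18 + 15/2 = -21/2
Cooled game: {13/2 | -21/2}
Left option = 13/2

13/2


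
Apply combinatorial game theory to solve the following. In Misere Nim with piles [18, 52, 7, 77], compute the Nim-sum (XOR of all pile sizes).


We need the XOR (exclusive or) of all pile sizes.
After XOR-ing pile 1 (size 18): 0 XOR 18 = 18
After XOR-ing pile 2 (size 52): 18 XOR 52 = 38
After XOR-ing pile 3 (size 7): 38 XOR 7 = 33
After XOR-ing pile 4 (size 77): 33 XOR 77 = 108
The Nim-value of this position is 108.

108


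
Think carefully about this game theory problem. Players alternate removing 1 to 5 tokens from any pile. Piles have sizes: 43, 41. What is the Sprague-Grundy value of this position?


Subtraction set: {1, 2, 3, 4, 5}
For this subtraction set, G(n) = n mod 6 (period = max + 1 = 6).
Pile 1 (size 43): G(43) = 43 mod 6 = 1
Pile 2 (size 41): G(41) = 41 mod 6 = 5
Total Grundy value = XOR of all: 1 XOR 5 = 4

4


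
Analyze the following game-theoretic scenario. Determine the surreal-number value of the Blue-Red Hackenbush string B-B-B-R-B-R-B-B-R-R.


Edges (from ground): B-B-B-R-B-R-B-B-R-R
By Berlekamp's sign-expansion rule, a Blue-Red Hackenbush stalk has the value of the surreal number whose sign sequence is the edge sequence with B -> + and R -> -.
Sign sequence: +++-+-++--
Trace the sign expansion in the surreal number tree, starting from 0:
Edge 1: B (sign +) -> bounds (0, +inf), value = 1
Edge 2: B (sign +) -> bounds (1, +inf), value = 2
Edge 3: B (sign +) -> bounds (2, +inf), value = 3
Edge 4: R (sign -) -> bounds (2, 3), value = 5/2
Edge 5: B (sign +) -> bounds (5/2, 3), value = 11/4
Edge 6: R (sign -) -> bounds (5/2, 11/4), value = 21/8
Edge 7: B (sign +) -> bounds (21/8, 11/4), value = 43/16
Edge 8: B (sign +) -> bounds (43/16, 11/4), value = 87/32
Edge 9: R (sign -) -> bounds (43/16, 87/32), value = 173/64
Edge 10: R (sign -) -> bounds (43/16, 173/64), value = 345/128
Game value = 345/128

345/128


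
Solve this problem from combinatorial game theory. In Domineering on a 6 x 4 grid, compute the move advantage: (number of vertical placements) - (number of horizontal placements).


Board is 6 x 4 (rows x cols).
Left (vertical) placements: (rows-1) * cols = 5 * 4 = 20
Right (horizontal) placements: rows * (cols-1) = 6 * 3 = 18
Advantage = Left - Right = 20 - 18 = 2

2


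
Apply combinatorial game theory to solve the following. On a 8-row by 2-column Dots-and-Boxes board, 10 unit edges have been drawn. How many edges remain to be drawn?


Grid: 8 x 2 boxes, i.e. 9 rows and 3 columns of dots.
Horizontal edges: (rows + 1) * cols = 9 * 2 = 18
Vertical edges: rows * (cols + 1) = 8 * 3 = 24
Total edges: 18 + 24 = 42
Edges drawn: 10
Remaining: 42 - 10 = 32

32


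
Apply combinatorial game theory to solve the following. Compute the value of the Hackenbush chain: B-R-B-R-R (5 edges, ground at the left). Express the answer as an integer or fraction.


Edges (from ground): B-R-B-R-R
By Berlekamp's sign-expansion rule, a Blue-Red Hackenbush stalk has the value of the surreal number whose sign sequence is the edge sequence with B -> + and R -> -.
Sign sequence: +-+--
Trace the sign expansion in the surreal number tree, starting from 0:
Edge 1: B (sign +) -> bounds (0, +inf), value = 1
Edge 2: R (sign -) -> bounds (0, 1), value = 1/2
Edge 3: B (sign +) -> bounds (1/2, 1), value = 3/4
Edge 4: R (sign -) -> bounds (1/2, 3/4), value = 5/8
Edge 5: R (sign -) -> bounds (1/2, 5/8), value = 9/16
Game value = 9/16

9/16
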